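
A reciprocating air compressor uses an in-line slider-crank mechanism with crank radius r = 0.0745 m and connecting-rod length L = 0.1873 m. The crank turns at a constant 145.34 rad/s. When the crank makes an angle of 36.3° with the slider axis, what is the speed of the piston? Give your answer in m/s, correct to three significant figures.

8.52

ω = 145.3 rad/s
For an in-line slider-crank, x = r cosθ + √(L² − r² sin²θ), so v = −rω sinθ·[1 + r cosθ/√(L² − r² sin²θ)].
With r = 0.0745 m, L = 0.1873 m, θ = 36.3°: √(L² − r² sin²θ) = 0.18203 m.
v = −0.0745·145.3·0.59201·[1 + 0.0745·0.80593/0.18203] = -8.5246 m/s.
|v| = 8.5246 m/s.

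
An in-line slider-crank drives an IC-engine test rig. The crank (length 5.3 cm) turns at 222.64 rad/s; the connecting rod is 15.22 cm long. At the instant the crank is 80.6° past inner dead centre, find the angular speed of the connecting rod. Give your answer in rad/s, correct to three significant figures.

ω = 222.6 rad/s
The rod makes angle φ with the slider axis where L sinφ = r sinθ; differentiating, L cosφ·φ̇ = r ω cosθ.
L cosφ = √(L² − r² sin²θ) = 0.14294 m.
|ω_rod| = r ω |cosθ| / √(L² − r² sin²θ) = 0.053·222.6·0.16333/0.14294 = 13.483 rad/s.

13.5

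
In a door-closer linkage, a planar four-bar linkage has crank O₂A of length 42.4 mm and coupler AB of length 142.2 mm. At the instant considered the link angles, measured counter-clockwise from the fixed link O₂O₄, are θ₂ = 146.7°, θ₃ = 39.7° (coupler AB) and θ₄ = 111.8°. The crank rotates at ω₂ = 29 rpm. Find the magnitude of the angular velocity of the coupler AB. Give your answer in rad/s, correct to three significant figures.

0.544

ω₂ = 3.037 rad/s (from 29 rpm).
Differentiating the loop-closure r₂e^{iθ₂}+r₃e^{iθ₃}=r₁+r₄e^{iθ₄} gives r₂ω₂e^{iθ₂}+r₃ω₃e^{iθ₃}=r₄ω₄e^{iθ₄}.
Eliminating the other unknown: ω₃ = r₂ω₂ sin(θ₄−θ₂) / [r₃ sin(θ₃−θ₄)].
Numerator sine = -0.57215; denominator sine = -0.95159.
Result = 0.0424·3.037·(-0.57215) / (0.1422·(-0.95159)) = +0.54444 rad/s; magnitude 0.54444 rad/s.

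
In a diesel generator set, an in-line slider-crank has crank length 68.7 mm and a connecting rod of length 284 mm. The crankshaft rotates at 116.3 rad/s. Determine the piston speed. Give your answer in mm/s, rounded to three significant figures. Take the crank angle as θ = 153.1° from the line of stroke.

ω = 116.3 rad/s
For an in-line slider-crank, x = r cosθ + √(L² − r² sin²θ), so v = −rω sinθ·[1 + r cosθ/√(L² − r² sin²θ)].
With r = 0.0687 m, L = 0.284 m, θ = 153.1°: √(L² − r² sin²θ) = 0.28229 m.
v = −0.0687·116.3·0.45243·[1 + 0.0687·-0.89180/0.28229] = -2.8303 m/s.
|v| = 2.8303 m/s = 2830.3 mm/s.

2830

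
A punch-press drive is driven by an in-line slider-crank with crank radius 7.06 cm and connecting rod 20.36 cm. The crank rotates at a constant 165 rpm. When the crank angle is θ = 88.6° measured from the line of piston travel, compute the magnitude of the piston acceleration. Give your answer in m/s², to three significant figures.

7.27

ω = 2π·165/60 = 17.28 rad/s
x(θ) = r cosθ + √(L² − r² sin²θ); with ω constant, a = ω²·d²x/dθ².
d²x/dθ² = −r cosθ − r²(cos2θ)/√u − r⁴ sin²2θ/(4u^{3/2}),  u = L² − r² sin²θ = 0.0364716 m².
Substituting r = 0.0706 m, L = 0.2036 m, θ = 88.6°: d²x/dθ² = +0.024341 m.
a = ω²·d²x/dθ² = (17.28)²·(+0.024341) = +7.2672 m/s²;  |a| = 7.2672 m/s².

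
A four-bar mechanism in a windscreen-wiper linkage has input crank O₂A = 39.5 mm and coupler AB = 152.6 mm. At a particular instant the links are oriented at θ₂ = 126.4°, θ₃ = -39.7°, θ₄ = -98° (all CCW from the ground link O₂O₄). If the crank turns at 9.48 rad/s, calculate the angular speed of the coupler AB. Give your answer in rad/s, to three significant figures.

ω₂ = 9.48 rad/s
Differentiating the loop-closure r₂e^{iθ₂}+r₃e^{iθ₃}=r₁+r₄e^{iθ₄} gives r₂ω₂e^{iθ₂}+r₃ω₃e^{iθ₃}=r₄ω₄e^{iθ₄}.
Eliminating the other unknown: ω₃ = r₂ω₂ sin(θ₄−θ₂) / [r₃ sin(θ₃−θ₄)].
Numerator sine = +0.69966; denominator sine = +0.85081.
Result = 0.0395·9.48·(+0.69966) / (0.1526·(+0.85081)) = +2.0179 rad/s; magnitude 2.0179 rad/s.

2.02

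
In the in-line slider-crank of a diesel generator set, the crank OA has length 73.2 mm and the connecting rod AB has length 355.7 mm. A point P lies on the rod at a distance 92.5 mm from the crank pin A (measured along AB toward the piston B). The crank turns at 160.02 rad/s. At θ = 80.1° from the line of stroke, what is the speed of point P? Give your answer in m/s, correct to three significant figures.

11.7

ω = 160 rad/s.  Crank-pin speed |V_A| = rω = 11.713 m/s, perpendicular to OA.
Rod angle: sinφ = −(r/L) sinθ ⇒ φ = -11.696°; ω_rod = −rω cosθ/√(L²−r²sin²θ) = -5.7818 rad/s.
V_P = V_A + ω_rod × AP, with AP = 0.0925 m along the rod.
Components: V_Px = −rω sinθ − a·ω_rod·sinφ = -11.647 m/s;  V_Py = rω cosθ + a·ω_rod·cosφ = +1.4902 m/s.
|V_P| = √(V_Px² + V_Py²) = 11.742 m/s.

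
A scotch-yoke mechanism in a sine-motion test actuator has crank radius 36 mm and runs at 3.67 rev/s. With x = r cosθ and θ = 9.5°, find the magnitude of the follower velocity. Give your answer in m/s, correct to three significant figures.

ω = 23.06 rad/s (from 3.67 rev/s).
x = r cosθ ⇒ ẋ = −rω sinθ.
|v| = rω|sinθ| = 0.036·23.06·|sin 9.5°| = 0.13701 m/s.

0.137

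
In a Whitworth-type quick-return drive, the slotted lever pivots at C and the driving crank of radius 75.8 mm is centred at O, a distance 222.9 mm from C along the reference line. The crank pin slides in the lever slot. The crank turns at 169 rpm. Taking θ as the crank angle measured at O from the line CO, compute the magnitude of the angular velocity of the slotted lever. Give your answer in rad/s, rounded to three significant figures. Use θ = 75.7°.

2.75

ω = 17.7 rad/s (from 169 rpm).
Crank pin A relative to C: A = (d + r cosθ, r sinθ); lever angle φ = atan2(r sinθ, d + r cosθ).
Differentiating tanφ: φ̇ = rω(d cosθ + r)/(d² + r² + 2dr cosθ).
d² + r² + 2dr cosθ = |CA|² = 0.0637766 m²;  d cosθ + r = +0.13086 m.
|ω_lever| = |0.0758·17.7·+0.13086| / 0.0637766 = 2.7524 rad/s.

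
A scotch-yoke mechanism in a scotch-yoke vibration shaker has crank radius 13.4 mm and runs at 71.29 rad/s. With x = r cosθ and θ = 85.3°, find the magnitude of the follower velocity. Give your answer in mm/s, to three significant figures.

ω = 71.29 rad/s
x = r cosθ ⇒ ẋ = −rω sinθ.
|v| = rω|sinθ| = 0.0134·71.29·|sin 85.3°| = 0.95207 m/s = 952.07 mm/s.

952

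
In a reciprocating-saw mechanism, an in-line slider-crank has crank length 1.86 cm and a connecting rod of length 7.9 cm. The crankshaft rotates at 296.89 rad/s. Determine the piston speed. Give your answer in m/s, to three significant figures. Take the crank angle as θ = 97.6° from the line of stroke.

5.30

ω = 296.9 rad/s
For an in-line slider-crank, x = r cosθ + √(L² − r² sin²θ), so v = −rω sinθ·[1 + r cosθ/√(L² − r² sin²θ)].
With r = 0.0186 m, L = 0.079 m, θ = 97.6°: √(L² − r² sin²θ) = 0.076819 m.
v = −0.0186·296.9·0.99122·[1 + 0.0186·-0.13226/0.076819] = -5.2984 m/s.
|v| = 5.2984 m/s.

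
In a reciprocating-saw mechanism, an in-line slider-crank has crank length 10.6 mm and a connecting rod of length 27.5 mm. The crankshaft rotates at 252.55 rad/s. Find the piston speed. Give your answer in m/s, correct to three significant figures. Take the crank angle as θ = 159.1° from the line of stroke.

0.608

ω = 252.6 rad/s
For an in-line slider-crank, x = r cosθ + √(L² − r² sin²θ), so v = −rω sinθ·[1 + r cosθ/√(L² − r² sin²θ)].
With r = 0.0106 m, L = 0.0275 m, θ = 159.1°: √(L² − r² sin²θ) = 0.027239 m.
v = −0.0106·252.6·0.35674·[1 + 0.0106·-0.93420/0.027239] = -0.60781 m/s.
|v| = 0.60781 m/s.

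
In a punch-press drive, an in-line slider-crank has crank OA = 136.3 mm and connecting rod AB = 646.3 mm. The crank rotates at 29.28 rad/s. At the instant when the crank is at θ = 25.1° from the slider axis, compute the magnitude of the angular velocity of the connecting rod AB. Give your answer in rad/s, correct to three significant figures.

ω = 29.28 rad/s
The rod makes angle φ with the slider axis where L sinφ = r sinθ; differentiating, L cosφ·φ̇ = r ω cosθ.
L cosφ = √(L² − r² sin²θ) = 0.64371 m.
|ω_rod| = r ω |cosθ| / √(L² − r² sin²θ) = 0.1363·29.28·0.90557/0.64371 = 5.6143 rad/s.

5.61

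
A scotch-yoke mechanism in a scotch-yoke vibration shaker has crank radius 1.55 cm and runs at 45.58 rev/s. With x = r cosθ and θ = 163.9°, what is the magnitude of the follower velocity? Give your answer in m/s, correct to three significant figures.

ω = 286.4 rad/s (from 45.58 rev/s).
x = r cosθ ⇒ ẋ = −rω sinθ.
|v| = rω|sinθ| = 0.0155·286.4·|sin 163.9°| = 1.231 m/s.

1.23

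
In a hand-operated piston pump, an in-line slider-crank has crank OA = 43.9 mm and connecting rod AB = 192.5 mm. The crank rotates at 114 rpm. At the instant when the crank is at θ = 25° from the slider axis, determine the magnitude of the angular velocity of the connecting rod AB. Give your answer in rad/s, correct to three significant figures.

ω = 11.94 rad/s (converted from 114 rpm).
The rod makes angle φ with the slider axis where L sinφ = r sinθ; differentiating, L cosφ·φ̇ = r ω cosθ.
L cosφ = √(L² − r² sin²θ) = 0.1916 m.
|ω_rod| = r ω |cosθ| / √(L² − r² sin²θ) = 0.0439·11.94·0.90631/0.1916 = 2.479 rad/s.

2.48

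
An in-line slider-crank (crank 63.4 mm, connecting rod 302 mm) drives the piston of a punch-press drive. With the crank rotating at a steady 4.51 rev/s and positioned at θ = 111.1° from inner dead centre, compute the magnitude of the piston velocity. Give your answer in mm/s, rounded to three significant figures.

ω = 2π·4.51 = 28.34 rad/s
For an in-line slider-crank, x = r cosθ + √(L² − r² sin²θ), so v = −rω sinθ·[1 + r cosθ/√(L² − r² sin²θ)].
With r = 0.0634 m, L = 0.302 m, θ = 111.1°: √(L² − r² sin²θ) = 0.29615 m.
v = −0.0634·28.34·0.93295·[1 + 0.0634·-0.36000/0.29615] = -1.5469 m/s.
|v| = 1.5469 m/s = 1546.9 mm/s.

1550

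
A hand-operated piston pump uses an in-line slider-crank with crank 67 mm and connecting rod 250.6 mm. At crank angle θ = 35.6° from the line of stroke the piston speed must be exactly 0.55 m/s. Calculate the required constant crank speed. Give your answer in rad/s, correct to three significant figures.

For an in-line slider-crank, |v_piston| = rω|sinθ|·[1 + r cosθ/√(L² − r² sin²θ)].
With r = 0.067 m, L = 0.2506 m, θ = 35.6°: the bracketed kinematic factor |dx/dθ| = 0.047585 m.
ω = v/|dx/dθ| = 0.55/0.047585 = 11.558 rad/s.

11.6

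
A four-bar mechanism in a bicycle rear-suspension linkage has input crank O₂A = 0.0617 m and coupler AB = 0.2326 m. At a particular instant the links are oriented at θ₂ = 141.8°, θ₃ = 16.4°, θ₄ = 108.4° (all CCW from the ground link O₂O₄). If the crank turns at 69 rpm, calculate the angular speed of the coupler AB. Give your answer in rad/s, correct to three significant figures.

1.06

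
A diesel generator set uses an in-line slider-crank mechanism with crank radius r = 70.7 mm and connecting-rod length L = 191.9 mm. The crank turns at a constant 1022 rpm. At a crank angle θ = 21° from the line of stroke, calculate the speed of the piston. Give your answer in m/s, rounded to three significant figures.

ω = 2π·1022/60 = 107 rad/s
For an in-line slider-crank, x = r cosθ + √(L² − r² sin²θ), so v = −rω sinθ·[1 + r cosθ/√(L² − r² sin²θ)].
With r = 0.0707 m, L = 0.1919 m, θ = 21°: √(L² − r² sin²θ) = 0.19022 m.
v = −0.0707·107·0.35837·[1 + 0.0707·0.93358/0.19022] = -3.6525 m/s.
|v| = 3.6525 m/s.

3.65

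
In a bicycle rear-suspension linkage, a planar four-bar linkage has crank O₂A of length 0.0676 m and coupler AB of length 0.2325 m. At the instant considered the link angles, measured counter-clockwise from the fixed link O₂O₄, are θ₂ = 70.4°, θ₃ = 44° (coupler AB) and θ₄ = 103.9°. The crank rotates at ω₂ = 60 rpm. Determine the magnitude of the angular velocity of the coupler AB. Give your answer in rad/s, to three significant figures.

1.17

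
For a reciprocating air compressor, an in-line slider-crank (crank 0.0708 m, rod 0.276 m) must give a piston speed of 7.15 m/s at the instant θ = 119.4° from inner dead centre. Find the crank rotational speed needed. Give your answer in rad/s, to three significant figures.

133

For an in-line slider-crank, |v_piston| = rω|sinθ|·[1 + r cosθ/√(L² − r² sin²θ)].
With r = 0.0708 m, L = 0.276 m, θ = 119.4°: the bracketed kinematic factor |dx/dθ| = 0.053713 m.
ω = v/|dx/dθ| = 7.15/0.053713 = 133.12 rad/s.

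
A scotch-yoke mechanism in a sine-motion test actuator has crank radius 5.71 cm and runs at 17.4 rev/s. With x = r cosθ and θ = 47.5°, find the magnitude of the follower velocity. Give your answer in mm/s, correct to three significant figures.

4600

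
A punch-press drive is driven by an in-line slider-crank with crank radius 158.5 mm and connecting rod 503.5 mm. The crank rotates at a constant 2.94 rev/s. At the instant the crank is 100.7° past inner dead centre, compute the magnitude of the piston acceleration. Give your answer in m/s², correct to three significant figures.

26.6

ω = 2π·2.94 = 18.47 rad/s
x(θ) = r cosθ + √(L² − r² sin²θ); with ω constant, a = ω²·d²x/dθ².
d²x/dθ² = −r cosθ − r²(cos2θ)/√u − r⁴ sin²2θ/(4u^{3/2}),  u = L² − r² sin²θ = 0.229256 m².
Substituting r = 0.1585 m, L = 0.5035 m, θ = 100.7°: d²x/dθ² = +0.078088 m.
a = ω²·d²x/dθ² = (18.47)²·(+0.078088) = +26.646 m/s²;  |a| = 26.646 m/s².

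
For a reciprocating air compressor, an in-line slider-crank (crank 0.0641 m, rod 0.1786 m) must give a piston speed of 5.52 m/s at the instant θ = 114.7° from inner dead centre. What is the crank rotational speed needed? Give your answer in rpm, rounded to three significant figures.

1080

For an in-line slider-crank, |v_piston| = rω|sinθ|·[1 + r cosθ/√(L² − r² sin²θ)].
With r = 0.0641 m, L = 0.1786 m, θ = 114.7°: the bracketed kinematic factor |dx/dθ| = 0.048997 m.
ω = v/|dx/dθ| = 5.52/0.048997 = 112.66 rad/s.
N = 60ω/(2π) = 1075.8 rpm.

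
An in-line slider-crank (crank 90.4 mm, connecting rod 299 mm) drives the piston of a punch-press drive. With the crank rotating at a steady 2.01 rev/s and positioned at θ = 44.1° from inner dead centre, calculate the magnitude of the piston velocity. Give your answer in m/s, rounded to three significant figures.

ω = 2π·2.01 = 12.63 rad/s
For an in-line slider-crank, x = r cosθ + √(L² − r² sin²θ), so v = −rω sinθ·[1 + r cosθ/√(L² − r² sin²θ)].
With r = 0.0904 m, L = 0.299 m, θ = 44.1°: √(L² − r² sin²θ) = 0.29231 m.
v = −0.0904·12.63·0.69591·[1 + 0.0904·0.71813/0.29231] = -0.97096 m/s.
|v| = 0.97096 m/s.

0.971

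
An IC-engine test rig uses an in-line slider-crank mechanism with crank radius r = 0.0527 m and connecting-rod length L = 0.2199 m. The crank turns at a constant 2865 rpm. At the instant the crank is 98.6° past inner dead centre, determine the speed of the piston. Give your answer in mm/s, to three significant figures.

ω = 2π·2865/60 = 300 rad/s
For an in-line slider-crank, x = r cosθ + √(L² − r² sin²θ), so v = −rω sinθ·[1 + r cosθ/√(L² − r² sin²θ)].
With r = 0.0527 m, L = 0.2199 m, θ = 98.6°: √(L² − r² sin²θ) = 0.21364 m.
v = −0.0527·300·0.98876·[1 + 0.0527·-0.14954/0.21364] = -15.057 m/s.
|v| = 15.057 m/s = 15057 mm/s.

15100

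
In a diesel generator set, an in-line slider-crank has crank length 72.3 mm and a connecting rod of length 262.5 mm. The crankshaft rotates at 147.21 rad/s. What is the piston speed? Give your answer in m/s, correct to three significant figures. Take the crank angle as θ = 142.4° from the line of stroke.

ω = 147.2 rad/s
For an in-line slider-crank, x = r cosθ + √(L² − r² sin²θ), so v = −rω sinθ·[1 + r cosθ/√(L² − r² sin²θ)].
With r = 0.0723 m, L = 0.2625 m, θ = 142.4°: √(L² − r² sin²θ) = 0.25877 m.
v = −0.0723·147.2·0.61015·[1 + 0.0723·-0.79229/0.25877] = -5.0564 m/s.
|v| = 5.0564 m/s.

5.06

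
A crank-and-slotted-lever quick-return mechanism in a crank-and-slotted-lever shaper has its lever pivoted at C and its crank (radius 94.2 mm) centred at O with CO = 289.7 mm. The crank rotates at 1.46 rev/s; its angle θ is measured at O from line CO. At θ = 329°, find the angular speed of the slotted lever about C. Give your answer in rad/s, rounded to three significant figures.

ω = 9.173 rad/s (from 1.46 rev/s).
Crank pin A relative to C: A = (d + r cosθ, r sinθ); lever angle φ = atan2(r sinθ, d + r cosθ).
Differentiating tanφ: φ̇ = rω(d cosθ + r)/(d² + r² + 2dr cosθ).
d² + r² + 2dr cosθ = |CA|² = 0.139583 m²;  d cosθ + r = +0.34252 m.
|ω_lever| = |0.0942·9.173·+0.34252| / 0.139583 = 2.1205 rad/s.

2.12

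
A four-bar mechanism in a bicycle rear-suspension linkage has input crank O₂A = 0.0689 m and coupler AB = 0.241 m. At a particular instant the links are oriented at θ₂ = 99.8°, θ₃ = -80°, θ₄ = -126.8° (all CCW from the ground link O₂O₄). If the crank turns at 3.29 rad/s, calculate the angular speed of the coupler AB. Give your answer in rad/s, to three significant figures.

ω₂ = 3.29 rad/s
Differentiating the loop-closure r₂e^{iθ₂}+r₃e^{iθ₃}=r₁+r₄e^{iθ₄} gives r₂ω₂e^{iθ₂}+r₃ω₃e^{iθ₃}=r₄ω₄e^{iθ₄}.
Eliminating the other unknown: ω₃ = r₂ω₂ sin(θ₄−θ₂) / [r₃ sin(θ₃−θ₄)].
Numerator sine = +0.72657; denominator sine = +0.72897.
Result = 0.0689·3.29·(+0.72657) / (0.241·(+0.72897)) = +0.9375 rad/s; magnitude 0.9375 rad/s.

0.937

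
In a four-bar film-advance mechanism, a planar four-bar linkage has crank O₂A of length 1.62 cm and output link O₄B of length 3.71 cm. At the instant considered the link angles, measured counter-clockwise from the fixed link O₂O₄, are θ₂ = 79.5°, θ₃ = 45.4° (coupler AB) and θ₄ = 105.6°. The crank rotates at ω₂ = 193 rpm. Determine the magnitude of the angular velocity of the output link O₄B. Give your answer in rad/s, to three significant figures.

5.70

ω₂ = 20.21 rad/s (from 193 rpm).
Differentiating the loop-closure r₂e^{iθ₂}+r₃e^{iθ₃}=r₁+r₄e^{iθ₄} gives r₂ω₂e^{iθ₂}+r₃ω₃e^{iθ₃}=r₄ω₄e^{iθ₄}.
Eliminating the other unknown: ω₄ = r₂ω₂ sin(θ₂−θ₃) / [r₄ sin(θ₄−θ₃)].
Numerator sine = +0.56064; denominator sine = +0.86777.
Result = 0.0162·20.21·(+0.56064) / (0.0371·(+0.86777)) = +5.7017 rad/s; magnitude 5.7017 rad/s.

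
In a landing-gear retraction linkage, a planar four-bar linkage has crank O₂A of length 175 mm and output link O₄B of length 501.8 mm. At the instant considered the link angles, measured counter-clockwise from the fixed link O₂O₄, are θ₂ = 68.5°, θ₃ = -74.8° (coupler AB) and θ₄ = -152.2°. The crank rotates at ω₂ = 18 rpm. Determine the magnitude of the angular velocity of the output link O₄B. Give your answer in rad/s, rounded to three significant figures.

0.403

ω₂ = 1.885 rad/s (from 18 rpm).
Differentiating the loop-closure r₂e^{iθ₂}+r₃e^{iθ₃}=r₁+r₄e^{iθ₄} gives r₂ω₂e^{iθ₂}+r₃ω₃e^{iθ₃}=r₄ω₄e^{iθ₄}.
Eliminating the other unknown: ω₄ = r₂ω₂ sin(θ₂−θ₃) / [r₄ sin(θ₄−θ₃)].
Numerator sine = +0.59763; denominator sine = -0.97592.
Result = 0.175·1.885·(+0.59763) / (0.5018·(-0.97592)) = -0.40255 rad/s; magnitude 0.40255 rad/s.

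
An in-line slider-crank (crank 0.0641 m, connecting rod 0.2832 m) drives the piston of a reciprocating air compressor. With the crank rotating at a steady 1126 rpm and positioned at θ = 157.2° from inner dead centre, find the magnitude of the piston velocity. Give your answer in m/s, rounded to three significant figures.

ω = 2π·1126/60 = 117.9 rad/s
For an in-line slider-crank, x = r cosθ + √(L² − r² sin²θ), so v = −rω sinθ·[1 + r cosθ/√(L² − r² sin²θ)].
With r = 0.0641 m, L = 0.2832 m, θ = 157.2°: √(L² − r² sin²θ) = 0.28211 m.
v = −0.0641·117.9·0.38752·[1 + 0.0641·-0.92186/0.28211] = -2.3155 m/s.
|v| = 2.3155 m/s.

2.32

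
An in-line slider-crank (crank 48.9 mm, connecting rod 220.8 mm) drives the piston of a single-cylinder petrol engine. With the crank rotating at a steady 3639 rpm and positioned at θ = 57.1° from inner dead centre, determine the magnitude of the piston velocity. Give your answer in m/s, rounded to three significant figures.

ω = 2π·3639/60 = 381.1 rad/s
For an in-line slider-crank, x = r cosθ + √(L² − r² sin²θ), so v = −rω sinθ·[1 + r cosθ/√(L² − r² sin²θ)].
With r = 0.0489 m, L = 0.2208 m, θ = 57.1°: √(L² − r² sin²θ) = 0.21695 m.
v = −0.0489·381.1·0.83962·[1 + 0.0489·0.54317/0.21695] = -17.562 m/s.
|v| = 17.562 m/s.

17.6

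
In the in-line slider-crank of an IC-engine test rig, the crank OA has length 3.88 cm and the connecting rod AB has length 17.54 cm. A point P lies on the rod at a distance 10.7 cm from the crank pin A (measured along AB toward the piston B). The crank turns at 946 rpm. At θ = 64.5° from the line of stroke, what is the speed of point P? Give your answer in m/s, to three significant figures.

3.73

ω = 99.06 rad/s.  Crank-pin speed |V_A| = rω = 3.8437 m/s, perpendicular to OA.
Rod angle: sinφ = −(r/L) sinθ ⇒ φ = -11.517°; ω_rod = −rω cosθ/√(L²−r²sin²θ) = -9.6281 rad/s.
V_P = V_A + ω_rod × AP, with AP = 0.107 m along the rod.
Components: V_Px = −rω sinθ − a·ω_rod·sinφ = -3.675 m/s;  V_Py = rω cosθ + a·ω_rod·cosφ = +0.6453 m/s.
|V_P| = √(V_Px² + V_Py²) = 3.7312 m/s.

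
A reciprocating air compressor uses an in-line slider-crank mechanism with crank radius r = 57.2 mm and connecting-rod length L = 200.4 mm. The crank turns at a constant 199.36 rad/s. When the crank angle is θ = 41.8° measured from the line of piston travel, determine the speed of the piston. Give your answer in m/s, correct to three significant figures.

9.25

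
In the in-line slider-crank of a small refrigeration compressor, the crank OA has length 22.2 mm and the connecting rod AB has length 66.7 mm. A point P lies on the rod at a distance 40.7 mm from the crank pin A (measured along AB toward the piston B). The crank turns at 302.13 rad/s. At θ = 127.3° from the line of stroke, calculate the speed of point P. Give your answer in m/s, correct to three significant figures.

ω = 302.1 rad/s.  Crank-pin speed |V_A| = rω = 6.7073 m/s, perpendicular to OA.
Rod angle: sinφ = −(r/L) sinθ ⇒ φ = -15.353°; ω_rod = −rω cosθ/√(L²−r²sin²θ) = +63.193 rad/s.
V_P = V_A + ω_rod × AP, with AP = 0.0407 m along the rod.
Components: V_Px = −rω sinθ − a·ω_rod·sinφ = -4.6545 m/s;  V_Py = rω cosθ + a·ω_rod·cosφ = -1.5844 m/s.
|V_P| = √(V_Px² + V_Py²) = 4.9168 m/s.

4.92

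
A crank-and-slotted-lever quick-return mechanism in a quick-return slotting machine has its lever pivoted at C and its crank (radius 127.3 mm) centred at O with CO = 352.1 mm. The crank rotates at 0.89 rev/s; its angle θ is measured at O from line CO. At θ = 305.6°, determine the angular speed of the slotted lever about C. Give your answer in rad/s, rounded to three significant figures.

ω = 5.592 rad/s (from 0.89 rev/s).
Crank pin A relative to C: A = (d + r cosθ, r sinθ); lever angle φ = atan2(r sinθ, d + r cosθ).
Differentiating tanφ: φ̇ = rω(d cosθ + r)/(d² + r² + 2dr cosθ).
d² + r² + 2dr cosθ = |CA|² = 0.192364 m²;  d cosθ + r = +0.33227 m.
|ω_lever| = |0.1273·5.592·+0.33227| / 0.192364 = 1.2296 rad/s.

1.23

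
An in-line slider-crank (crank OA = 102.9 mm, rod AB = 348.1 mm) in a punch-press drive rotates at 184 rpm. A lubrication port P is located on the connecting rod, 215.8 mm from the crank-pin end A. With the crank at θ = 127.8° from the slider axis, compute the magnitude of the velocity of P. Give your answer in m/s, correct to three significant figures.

1.46

ω = 19.27 rad/s.  Crank-pin speed |V_A| = rω = 1.9827 m/s, perpendicular to OA.
Rod angle: sinφ = −(r/L) sinθ ⇒ φ = -13.508°; ω_rod = −rω cosθ/√(L²−r²sin²θ) = +3.5903 rad/s.
V_P = V_A + ω_rod × AP, with AP = 0.2158 m along the rod.
Components: V_Px = −rω sinθ − a·ω_rod·sinφ = -1.3857 m/s;  V_Py = rω cosθ + a·ω_rod·cosφ = -0.46186 m/s.
|V_P| = √(V_Px² + V_Py²) = 1.4606 m/s.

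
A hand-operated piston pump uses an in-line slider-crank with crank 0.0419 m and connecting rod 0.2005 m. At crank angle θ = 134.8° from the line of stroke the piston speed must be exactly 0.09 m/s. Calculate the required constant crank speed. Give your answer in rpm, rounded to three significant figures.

34.0

For an in-line slider-crank, |v_piston| = rω|sinθ|·[1 + r cosθ/√(L² − r² sin²θ)].
With r = 0.0419 m, L = 0.2005 m, θ = 134.8°: the bracketed kinematic factor |dx/dθ| = 0.025304 m.
ω = v/|dx/dθ| = 0.09/0.025304 = 3.5567 rad/s.
N = 60ω/(2π) = 33.964 rpm.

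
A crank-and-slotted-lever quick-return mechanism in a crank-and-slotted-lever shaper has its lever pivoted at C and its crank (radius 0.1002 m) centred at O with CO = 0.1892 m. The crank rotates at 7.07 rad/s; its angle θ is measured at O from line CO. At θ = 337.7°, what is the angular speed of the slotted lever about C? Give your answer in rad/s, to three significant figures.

ω = 7.07 rad/s
Crank pin A relative to C: A = (d + r cosθ, r sinθ); lever angle φ = atan2(r sinθ, d + r cosθ).
Differentiating tanφ: φ̇ = rω(d cosθ + r)/(d² + r² + 2dr cosθ).
d² + r² + 2dr cosθ = |CA|² = 0.0809166 m²;  d cosθ + r = +0.27525 m.
|ω_lever| = |0.1002·7.07·+0.27525| / 0.0809166 = 2.4098 rad/s.

2.41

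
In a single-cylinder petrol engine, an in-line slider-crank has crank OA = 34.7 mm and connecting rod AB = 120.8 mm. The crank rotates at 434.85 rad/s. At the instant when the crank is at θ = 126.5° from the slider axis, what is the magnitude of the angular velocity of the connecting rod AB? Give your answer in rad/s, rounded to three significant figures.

76.4

ω = 434.9 rad/s
The rod makes angle φ with the slider axis where L sinφ = r sinθ; differentiating, L cosφ·φ̇ = r ω cosθ.
L cosφ = √(L² − r² sin²θ) = 0.11754 m.
|ω_rod| = r ω |cosθ| / √(L² − r² sin²θ) = 0.0347·434.9·0.59482/0.11754 = 76.364 rad/s.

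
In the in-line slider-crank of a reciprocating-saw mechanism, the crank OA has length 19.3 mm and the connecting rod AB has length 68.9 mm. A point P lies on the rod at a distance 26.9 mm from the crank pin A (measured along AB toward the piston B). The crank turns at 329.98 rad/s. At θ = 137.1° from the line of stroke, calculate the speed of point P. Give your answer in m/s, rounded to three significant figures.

4.89

ω = 330 rad/s.  Crank-pin speed |V_A| = rω = 6.3686 m/s, perpendicular to OA.
Rod angle: sinφ = −(r/L) sinθ ⇒ φ = -10.993°; ω_rod = −rω cosθ/√(L²−r²sin²θ) = +68.977 rad/s.
V_P = V_A + ω_rod × AP, with AP = 0.0269 m along the rod.
Components: V_Px = −rω sinθ − a·ω_rod·sinφ = -3.9814 m/s;  V_Py = rω cosθ + a·ω_rod·cosφ = -2.8439 m/s.
|V_P| = √(V_Px² + V_Py²) = 4.8928 m/s.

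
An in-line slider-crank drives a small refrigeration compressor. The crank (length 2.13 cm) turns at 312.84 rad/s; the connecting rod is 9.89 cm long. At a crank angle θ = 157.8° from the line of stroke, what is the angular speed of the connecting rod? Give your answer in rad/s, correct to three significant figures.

ω = 312.8 rad/s
The rod makes angle φ with the slider axis where L sinφ = r sinθ; differentiating, L cosφ·φ̇ = r ω cosθ.
L cosφ = √(L² − r² sin²θ) = 0.098572 m.
|ω_rod| = r ω |cosθ| / √(L² − r² sin²θ) = 0.0213·312.8·0.92587/0.098572 = 62.589 rad/s.

62.6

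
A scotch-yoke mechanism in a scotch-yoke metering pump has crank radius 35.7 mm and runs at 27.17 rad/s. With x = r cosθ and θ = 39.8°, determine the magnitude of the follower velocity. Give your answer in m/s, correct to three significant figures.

0.621

ω = 27.17 rad/s
x = r cosθ ⇒ ẋ = −rω sinθ.
|v| = rω|sinθ| = 0.0357·27.17·|sin 39.8°| = 0.62089 m/s.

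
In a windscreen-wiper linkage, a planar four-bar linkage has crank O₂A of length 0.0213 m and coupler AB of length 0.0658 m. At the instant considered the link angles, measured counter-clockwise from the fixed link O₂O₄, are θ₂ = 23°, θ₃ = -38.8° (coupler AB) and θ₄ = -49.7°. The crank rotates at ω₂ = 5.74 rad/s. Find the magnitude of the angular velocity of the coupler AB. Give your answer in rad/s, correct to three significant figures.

9.38

ω₂ = 5.74 rad/s
Differentiating the loop-closure r₂e^{iθ₂}+r₃e^{iθ₃}=r₁+r₄e^{iθ₄} gives r₂ω₂e^{iθ₂}+r₃ω₃e^{iθ₃}=r₄ω₄e^{iθ₄}.
Eliminating the other unknown: ω₃ = r₂ω₂ sin(θ₄−θ₂) / [r₃ sin(θ₃−θ₄)].
Numerator sine = -0.95476; denominator sine = +0.18910.
Result = 0.0213·5.74·(-0.95476) / (0.0658·(+0.18910)) = -9.3816 rad/s; magnitude 9.3816 rad/s.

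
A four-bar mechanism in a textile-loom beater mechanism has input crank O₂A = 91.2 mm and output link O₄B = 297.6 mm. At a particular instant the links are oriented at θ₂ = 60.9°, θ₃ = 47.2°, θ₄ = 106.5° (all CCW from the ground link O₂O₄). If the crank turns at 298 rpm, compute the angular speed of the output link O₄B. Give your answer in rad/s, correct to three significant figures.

2.63

ω₂ = 31.21 rad/s (from 298 rpm).
Differentiating the loop-closure r₂e^{iθ₂}+r₃e^{iθ₃}=r₁+r₄e^{iθ₄} gives r₂ω₂e^{iθ₂}+r₃ω₃e^{iθ₃}=r₄ω₄e^{iθ₄}.
Eliminating the other unknown: ω₄ = r₂ω₂ sin(θ₂−θ₃) / [r₄ sin(θ₄−θ₃)].
Numerator sine = +0.23684; denominator sine = +0.85985.
Result = 0.0912·31.21·(+0.23684) / (0.2976·(+0.85985)) = +2.6341 rad/s; magnitude 2.6341 rad/s.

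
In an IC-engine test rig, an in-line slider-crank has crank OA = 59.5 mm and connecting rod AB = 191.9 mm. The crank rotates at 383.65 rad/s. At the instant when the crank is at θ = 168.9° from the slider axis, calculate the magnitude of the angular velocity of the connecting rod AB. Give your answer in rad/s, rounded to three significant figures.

117

ω = 383.6 rad/s
The rod makes angle φ with the slider axis where L sinφ = r sinθ; differentiating, L cosφ·φ̇ = r ω cosθ.
L cosφ = √(L² − r² sin²θ) = 0.19156 m.
|ω_rod| = r ω |cosθ| / √(L² − r² sin²θ) = 0.0595·383.6·0.98129/0.19156 = 116.94 rad/s.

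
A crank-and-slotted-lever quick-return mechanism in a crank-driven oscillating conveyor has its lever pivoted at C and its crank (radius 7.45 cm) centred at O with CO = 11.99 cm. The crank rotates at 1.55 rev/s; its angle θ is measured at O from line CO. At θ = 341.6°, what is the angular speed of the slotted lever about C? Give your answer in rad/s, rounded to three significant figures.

ω = 9.739 rad/s (from 1.55 rev/s).
Crank pin A relative to C: A = (d + r cosθ, r sinθ); lever angle φ = atan2(r sinθ, d + r cosθ).
Differentiating tanφ: φ̇ = rω(d cosθ + r)/(d² + r² + 2dr cosθ).
d² + r² + 2dr cosθ = |CA|² = 0.036878 m²;  d cosθ + r = +0.18827 m.
|ω_lever| = |0.0745·9.739·+0.18827| / 0.036878 = 3.7041 rad/s.

3.70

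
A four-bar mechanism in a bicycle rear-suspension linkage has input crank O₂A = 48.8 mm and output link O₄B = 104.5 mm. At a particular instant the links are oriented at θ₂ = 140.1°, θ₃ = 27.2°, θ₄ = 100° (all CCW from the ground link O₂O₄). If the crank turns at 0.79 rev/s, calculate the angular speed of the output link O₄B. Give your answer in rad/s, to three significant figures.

2.24

ω₂ = 4.964 rad/s (from 0.79 rev/s).
Differentiating the loop-closure r₂e^{iθ₂}+r₃e^{iθ₃}=r₁+r₄e^{iθ₄} gives r₂ω₂e^{iθ₂}+r₃ω₃e^{iθ₃}=r₄ω₄e^{iθ₄}.
Eliminating the other unknown: ω₄ = r₂ω₂ sin(θ₂−θ₃) / [r₄ sin(θ₄−θ₃)].
Numerator sine = +0.92119; denominator sine = +0.95528.
Result = 0.0488·4.964·(+0.92119) / (0.1045·(+0.95528)) = +2.2353 rad/s; magnitude 2.2353 rad/s.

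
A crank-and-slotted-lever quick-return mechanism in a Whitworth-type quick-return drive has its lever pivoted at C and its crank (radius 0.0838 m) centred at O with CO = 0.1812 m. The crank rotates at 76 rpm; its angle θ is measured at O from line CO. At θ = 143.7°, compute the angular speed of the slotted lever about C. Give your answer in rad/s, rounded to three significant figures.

ω = 7.959 rad/s (from 76 rpm).
Crank pin A relative to C: A = (d + r cosθ, r sinθ); lever angle φ = atan2(r sinθ, d + r cosθ).
Differentiating tanφ: φ̇ = rω(d cosθ + r)/(d² + r² + 2dr cosθ).
d² + r² + 2dr cosθ = |CA|² = 0.0153805 m²;  d cosθ + r = -0.062234 m.
|ω_lever| = |0.0838·7.959·-0.062234| / 0.0153805 = 2.6986 rad/s.

2.70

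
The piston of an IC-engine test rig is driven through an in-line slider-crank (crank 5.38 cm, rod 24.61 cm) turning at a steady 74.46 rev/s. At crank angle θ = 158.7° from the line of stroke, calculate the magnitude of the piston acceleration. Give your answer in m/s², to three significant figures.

9060

ω = 2π·74.5 = 467.8 rad/s
x(θ) = r cosθ + √(L² − r² sin²θ); with ω constant, a = ω²·d²x/dθ².
d²x/dθ² = −r cosθ − r²(cos2θ)/√u − r⁴ sin²2θ/(4u^{3/2}),  u = L² − r² sin²θ = 0.0601833 m².
Substituting r = 0.0538 m, L = 0.2461 m, θ = 158.7°: d²x/dθ² = +0.041375 m.
a = ω²·d²x/dθ² = (467.8)²·(+0.041375) = +9056.2 m/s²;  |a| = 9056.2 m/s².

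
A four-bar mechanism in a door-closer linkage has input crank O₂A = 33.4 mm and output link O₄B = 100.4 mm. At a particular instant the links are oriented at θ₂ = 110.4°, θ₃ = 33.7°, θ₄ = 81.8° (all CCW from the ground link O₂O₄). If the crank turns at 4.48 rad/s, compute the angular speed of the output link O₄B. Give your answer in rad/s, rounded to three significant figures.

1.95

ω₂ = 4.48 rad/s
Differentiating the loop-closure r₂e^{iθ₂}+r₃e^{iθ₃}=r₁+r₄e^{iθ₄} gives r₂ω₂e^{iθ₂}+r₃ω₃e^{iθ₃}=r₄ω₄e^{iθ₄}.
Eliminating the other unknown: ω₄ = r₂ω₂ sin(θ₂−θ₃) / [r₄ sin(θ₄−θ₃)].
Numerator sine = +0.97318; denominator sine = +0.74431.
Result = 0.0334·4.48·(+0.97318) / (0.1004·(+0.74431)) = +1.9486 rad/s; magnitude 1.9486 rad/s.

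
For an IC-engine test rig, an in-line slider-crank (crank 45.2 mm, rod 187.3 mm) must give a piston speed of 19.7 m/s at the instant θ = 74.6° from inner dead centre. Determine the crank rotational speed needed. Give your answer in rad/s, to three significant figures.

For an in-line slider-crank, |v_piston| = rω|sinθ|·[1 + r cosθ/√(L² − r² sin²θ)].
With r = 0.0452 m, L = 0.1873 m, θ = 74.6°: the bracketed kinematic factor |dx/dθ| = 0.046449 m.
ω = v/|dx/dθ| = 19.7/0.046449 = 424.13 rad/s.

424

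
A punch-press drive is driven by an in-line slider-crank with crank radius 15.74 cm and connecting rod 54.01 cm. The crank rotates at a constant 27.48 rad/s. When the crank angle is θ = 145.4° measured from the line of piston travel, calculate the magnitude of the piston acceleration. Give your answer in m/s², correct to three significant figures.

84.7

ω = 27.48 rad/s
x(θ) = r cosθ + √(L² − r² sin²θ); with ω constant, a = ω²·d²x/dθ².
d²x/dθ² = −r cosθ − r²(cos2θ)/√u − r⁴ sin²2θ/(4u^{3/2}),  u = L² − r² sin²θ = 0.283719 m².
Substituting r = 0.1574 m, L = 0.5401 m, θ = 145.4°: d²x/dθ² = +0.11216 m.
a = ω²·d²x/dθ² = (27.48)²·(+0.11216) = +84.696 m/s²;  |a| = 84.696 m/s².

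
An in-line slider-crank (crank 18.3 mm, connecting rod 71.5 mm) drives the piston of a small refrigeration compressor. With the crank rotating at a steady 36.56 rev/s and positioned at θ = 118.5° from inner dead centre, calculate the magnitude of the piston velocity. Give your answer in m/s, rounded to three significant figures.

3.23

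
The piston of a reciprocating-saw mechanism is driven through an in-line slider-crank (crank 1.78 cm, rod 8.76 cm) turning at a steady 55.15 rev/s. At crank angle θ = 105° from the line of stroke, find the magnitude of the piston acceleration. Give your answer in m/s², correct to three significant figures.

936

ω = 2π·55.1 = 346.5 rad/s
x(θ) = r cosθ + √(L² − r² sin²θ); with ω constant, a = ω²·d²x/dθ².
d²x/dθ² = −r cosθ − r²(cos2θ)/√u − r⁴ sin²2θ/(4u^{3/2}),  u = L² − r² sin²θ = 0.00737814 m².
Substituting r = 0.0178 m, L = 0.0876 m, θ = 105°: d²x/dθ² = +0.0077915 m.
a = ω²·d²x/dθ² = (346.5)²·(+0.0077915) = +935.56 m/s²;  |a| = 935.56 m/s².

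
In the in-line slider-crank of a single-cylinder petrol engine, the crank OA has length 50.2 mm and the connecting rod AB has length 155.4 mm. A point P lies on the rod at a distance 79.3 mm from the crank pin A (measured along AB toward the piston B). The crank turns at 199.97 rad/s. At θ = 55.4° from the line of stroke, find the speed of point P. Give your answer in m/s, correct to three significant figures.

ω = 200 rad/s.  Crank-pin speed |V_A| = rω = 10.038 m/s, perpendicular to OA.
Rod angle: sinφ = −(r/L) sinθ ⇒ φ = -15.421°; ω_rod = −rω cosθ/√(L²−r²sin²θ) = -38.051 rad/s.
V_P = V_A + ω_rod × AP, with AP = 0.0793 m along the rod.
Components: V_Px = −rω sinθ − a·ω_rod·sinφ = -9.0654 m/s;  V_Py = rω cosθ + a·ω_rod·cosφ = +2.7915 m/s.
|V_P| = √(V_Px² + V_Py²) = 9.4855 m/s.

9.49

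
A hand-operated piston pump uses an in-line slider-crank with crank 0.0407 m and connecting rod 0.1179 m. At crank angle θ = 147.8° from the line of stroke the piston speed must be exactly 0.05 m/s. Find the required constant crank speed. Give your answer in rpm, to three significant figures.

For an in-line slider-crank, |v_piston| = rω|sinθ|·[1 + r cosθ/√(L² − r² sin²θ)].
With r = 0.0407 m, L = 0.1179 m, θ = 147.8°: the bracketed kinematic factor |dx/dθ| = 0.015243 m.
ω = v/|dx/dθ| = 0.05/0.015243 = 3.2803 rad/s.
N = 60ω/(2π) = 31.324 rpm.

31.3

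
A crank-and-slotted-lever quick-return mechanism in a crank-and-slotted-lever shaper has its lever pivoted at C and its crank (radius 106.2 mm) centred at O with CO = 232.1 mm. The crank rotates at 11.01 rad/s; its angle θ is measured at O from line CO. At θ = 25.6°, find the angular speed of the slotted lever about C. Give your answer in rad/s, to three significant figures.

3.37

ω = 11.01 rad/s
Crank pin A relative to C: A = (d + r cosθ, r sinθ); lever angle φ = atan2(r sinθ, d + r cosθ).
Differentiating tanφ: φ̇ = rω(d cosθ + r)/(d² + r² + 2dr cosθ).
d² + r² + 2dr cosθ = |CA|² = 0.109607 m²;  d cosθ + r = +0.31552 m.
|ω_lever| = |0.1062·11.01·+0.31552| / 0.109607 = 3.3658 rad/s.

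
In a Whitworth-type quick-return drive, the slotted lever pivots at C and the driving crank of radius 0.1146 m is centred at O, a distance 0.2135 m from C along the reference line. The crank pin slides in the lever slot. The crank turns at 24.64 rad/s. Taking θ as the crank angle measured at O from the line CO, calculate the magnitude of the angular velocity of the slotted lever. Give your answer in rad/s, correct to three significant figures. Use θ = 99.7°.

4.40

ω = 24.64 rad/s
Crank pin A relative to C: A = (d + r cosθ, r sinθ); lever angle φ = atan2(r sinθ, d + r cosθ).
Differentiating tanφ: φ̇ = rω(d cosθ + r)/(d² + r² + 2dr cosθ).
d² + r² + 2dr cosθ = |CA|² = 0.0504705 m²;  d cosθ + r = +0.078628 m.
|ω_lever| = |0.1146·24.64·+0.078628| / 0.0504705 = 4.3991 rad/s.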